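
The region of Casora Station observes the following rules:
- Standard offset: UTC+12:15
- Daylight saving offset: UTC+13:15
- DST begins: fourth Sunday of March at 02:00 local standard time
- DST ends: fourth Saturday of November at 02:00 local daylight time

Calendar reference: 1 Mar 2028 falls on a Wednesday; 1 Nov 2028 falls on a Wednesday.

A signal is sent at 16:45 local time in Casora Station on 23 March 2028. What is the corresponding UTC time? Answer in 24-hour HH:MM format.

04:30

1 March 2028 is a Wednesday, so the first Sunday is March 5 and the fourth is March 26.
1 November 2028 is a Wednesday, so the first Saturday is November 4 and the fourth is November 25.
23 March 2028 is outside the daylight-saving period (26 March – 25 November), so Casora Station is on standard time, UTC+12:15.
16:45 local − 12h15m = 04:30 UTC.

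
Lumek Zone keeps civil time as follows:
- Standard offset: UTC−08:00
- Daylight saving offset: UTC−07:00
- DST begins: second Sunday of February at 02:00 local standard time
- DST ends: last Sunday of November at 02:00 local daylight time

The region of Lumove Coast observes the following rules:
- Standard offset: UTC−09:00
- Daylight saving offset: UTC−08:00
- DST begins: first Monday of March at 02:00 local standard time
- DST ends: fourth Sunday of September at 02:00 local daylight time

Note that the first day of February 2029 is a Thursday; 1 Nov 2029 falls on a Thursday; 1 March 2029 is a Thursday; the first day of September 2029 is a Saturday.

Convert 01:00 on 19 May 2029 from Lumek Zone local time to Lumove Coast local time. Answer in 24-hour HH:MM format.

1 February 2029 is a Thursday, so the first Sunday is February 4 and the second is February 11.
1 November 2029 is a Thursday, so Sundays fall on 4, 11, 18, 25; the last is November 25.
Daylight saving runs 11 February – 25 November; 19 May 2029 is inside that window, so Lumek Zone is at UTC−07:00.
01:00 Lumek Zone + 7h = 08:00 UTC.
1 March 2029 is a Thursday, so the first Monday is March 5.
1 September 2029 is a Saturday, so the first Sunday is September 2 and the fourth is September 23.
At the standard offset (UTC−09:00), 08:00 UTC − 9h = 23:00 Lumove Coast standard time (rolling into the previous day, 18 May 2029).
Daylight saving runs 5 March – 23 September; the standard-time date in Lumove Coast, 18 May 2029, is inside that window, so Lumove Coast is at UTC−08:00.
08:00 UTC − 8h = 00:00 Lumove Coast.

00:00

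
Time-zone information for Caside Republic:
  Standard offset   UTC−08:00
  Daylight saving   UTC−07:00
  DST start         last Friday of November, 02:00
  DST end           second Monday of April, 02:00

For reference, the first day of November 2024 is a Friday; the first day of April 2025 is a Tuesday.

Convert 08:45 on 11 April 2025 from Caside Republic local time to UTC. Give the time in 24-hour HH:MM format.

1 November 2024 is a Friday, so Fridays fall on 1, 8, 15, 22, 29; the last is November 29.
1 April 2025 is a Tuesday, so the first Monday is April 7 and the second is April 14.
11 April 2025 falls between 29 November 2024 and 14 April 2025, so daylight saving is in effect and Caside Republic is at UTC−07:00.
08:45 local + 7h = 15:45 UTC.

15:45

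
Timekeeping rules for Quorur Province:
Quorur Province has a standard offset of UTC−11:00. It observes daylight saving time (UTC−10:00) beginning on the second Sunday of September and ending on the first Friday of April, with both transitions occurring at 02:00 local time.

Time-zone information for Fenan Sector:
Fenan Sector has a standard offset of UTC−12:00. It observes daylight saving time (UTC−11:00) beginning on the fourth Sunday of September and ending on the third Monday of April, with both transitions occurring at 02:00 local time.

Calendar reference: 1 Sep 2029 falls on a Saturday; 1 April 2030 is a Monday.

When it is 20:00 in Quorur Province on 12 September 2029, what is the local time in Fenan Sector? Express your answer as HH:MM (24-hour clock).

1 September 2029 is a Saturday, so the first Sunday is September 2 and the second is September 9.
1 April 2030 is a Monday, so the first Friday is April 5.
12 September 2029 falls between 9 September 2029 and 5 April 2030, so daylight saving is in effect and Quorur Province is at UTC−10:00.
20:00 Quorur Province + 10h = 06:00 UTC (rolling into the next day, 13 September 2029).
1 September 2029 is a Saturday, so the first Sunday is September 2 and the fourth is September 23.
1 April 2030 is a Monday, so the first Monday is April 1 and the third is April 15.
At the standard offset (UTC−12:00), 06:00 UTC − 12h = 18:00 Fenan Sector standard time (rolling into the previous day, 12 September 2029).
The standard-time date in Fenan Sector, 12 September 2029, is outside the daylight-saving period (23 September 2029 – 15 April 2030), so Fenan Sector is on standard time, UTC−12:00.
06:00 UTC − 12h = 18:00 Fenan Sector (rolling into the previous day, 12 September 2029).

18:00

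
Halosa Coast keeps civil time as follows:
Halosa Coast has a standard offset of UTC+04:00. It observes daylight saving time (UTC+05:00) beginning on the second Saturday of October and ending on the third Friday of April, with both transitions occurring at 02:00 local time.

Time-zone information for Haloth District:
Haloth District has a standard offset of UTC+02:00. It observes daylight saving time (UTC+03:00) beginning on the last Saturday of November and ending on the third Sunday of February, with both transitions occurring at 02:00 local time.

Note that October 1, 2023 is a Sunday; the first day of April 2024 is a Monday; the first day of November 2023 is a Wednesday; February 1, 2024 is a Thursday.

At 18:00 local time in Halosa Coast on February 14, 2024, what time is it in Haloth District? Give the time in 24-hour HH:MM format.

16:00

1 October 2023 is a Sunday, so the first Saturday is October 7 and the second is October 14.
1 April 2024 is a Monday, so the first Friday is April 5 and the third is April 19.
February 14, 2024 falls between 14 October 2023 and 19 April 2024, so daylight saving is in effect and Halosa Coast is at UTC+05:00.
18:00 Halosa Coast − 5h = 13:00 UTC.
1 November 2023 is a Wednesday, so Saturdays fall on 4, 11, 18, 25; the last is November 25.
1 February 2024 is a Thursday, so the first Sunday is February 4 and the third is February 18.
At the standard offset (UTC+02:00), 13:00 UTC + 2h = 15:00 Haloth District standard time.
The standard-time date in Haloth District, February 14, 2024, lies within the daylight-saving period (25 November 2023 – 18 February 2024), so Haloth District is on daylight time, UTC+03:00.
13:00 UTC + 3h = 16:00 Haloth District.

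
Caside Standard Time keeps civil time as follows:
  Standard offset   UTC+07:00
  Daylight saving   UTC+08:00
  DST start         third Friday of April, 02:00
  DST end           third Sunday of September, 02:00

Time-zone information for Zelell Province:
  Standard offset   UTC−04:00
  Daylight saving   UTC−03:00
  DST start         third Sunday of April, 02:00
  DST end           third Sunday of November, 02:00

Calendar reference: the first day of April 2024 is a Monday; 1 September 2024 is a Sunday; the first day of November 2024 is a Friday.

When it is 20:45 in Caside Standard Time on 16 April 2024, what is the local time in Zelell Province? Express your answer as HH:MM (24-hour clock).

09:45

1 April 2024 is a Monday, so the first Friday is April 5 and the third is April 19.
1 September 2024 is a Sunday, so the first Sunday is September 1 and the third is September 15.
Daylight saving runs 19 April – 15 September; 16 April 2024 is outside that window, so Caside Standard Time is on standard time at UTC+07:00.
20:45 Caside Standard Time − 7h = 13:45 UTC.
1 April 2024 is a Monday, so the first Sunday is April 7 and the third is April 21.
1 November 2024 is a Friday, so the first Sunday is November 3 and the third is November 17.
At the standard offset (UTC−04:00), 13:45 UTC − 4h = 09:45 Zelell Province standard time.
The standard-time date in Zelell Province, 16 April 2024, is outside the daylight-saving period (21 April – 17 November), so Zelell Province is on standard time, UTC−04:00.
13:45 UTC − 4h = 09:45 Zelell Province.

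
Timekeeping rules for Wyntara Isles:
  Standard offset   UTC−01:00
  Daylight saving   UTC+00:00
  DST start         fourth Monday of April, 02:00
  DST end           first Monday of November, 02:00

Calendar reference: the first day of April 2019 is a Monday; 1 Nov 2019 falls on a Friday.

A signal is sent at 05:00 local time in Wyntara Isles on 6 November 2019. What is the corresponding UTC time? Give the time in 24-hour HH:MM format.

06:00

1 April 2019 is a Monday, so the first Monday is April 1 and the fourth is April 22.
1 November 2019 is a Friday, so the first Monday is November 4.
Daylight saving runs 22 April – 4 November; 6 November 2019 is outside that window, so Wyntara Isles is on standard time at UTC−01:00.
05:00 local + 1h = 06:00 UTC.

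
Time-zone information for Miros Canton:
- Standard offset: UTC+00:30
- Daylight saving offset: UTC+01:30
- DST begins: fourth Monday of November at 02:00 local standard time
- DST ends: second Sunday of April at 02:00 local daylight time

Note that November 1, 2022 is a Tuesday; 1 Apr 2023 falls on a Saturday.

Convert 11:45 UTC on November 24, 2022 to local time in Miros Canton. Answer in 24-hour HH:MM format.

12:15

1 November 2022 is a Tuesday, so the first Monday is November 7 and the fourth is November 28.
1 April 2023 is a Saturday, so the first Sunday is April 2 and the second is April 9.
At the standard offset (UTC+00:30), 11:45 UTC + 0h30m = 12:15 Miros Canton standard time.
Daylight saving runs 28 November 2022 – 9 April 2023; the standard-time date in Miros Canton, November 24, 2022, is outside that window, so Miros Canton is on standard time at UTC+00:30.
11:45 UTC + 0h30m = 12:15 local.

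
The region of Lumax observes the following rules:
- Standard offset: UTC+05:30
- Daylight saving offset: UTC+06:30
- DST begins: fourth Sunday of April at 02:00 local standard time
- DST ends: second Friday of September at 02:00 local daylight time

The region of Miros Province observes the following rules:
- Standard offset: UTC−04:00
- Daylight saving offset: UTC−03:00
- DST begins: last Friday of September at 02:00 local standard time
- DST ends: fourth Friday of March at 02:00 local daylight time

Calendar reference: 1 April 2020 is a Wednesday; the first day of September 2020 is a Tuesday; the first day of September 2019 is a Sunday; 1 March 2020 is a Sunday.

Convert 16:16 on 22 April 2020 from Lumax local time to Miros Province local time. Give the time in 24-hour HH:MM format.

1 April 2020 is a Wednesday, so the first Sunday is April 5 and the fourth is April 26.
1 September 2020 is a Tuesday, so the first Friday is September 4 and the second is September 11.
Daylight saving runs 26 April – 11 September; 22 April 2020 is outside that window, so Lumax is on standard time at UTC+05:30.
16:16 Lumax − 5h30m = 10:46 UTC.
1 September 2019 is a Sunday, so Fridays fall on 6, 13, 20, 27; the last is September 27.
1 March 2020 is a Sunday, so the first Friday is March 6 and the fourth is March 27.
At the standard offset (UTC−04:00), 10:46 UTC − 4h = 06:46 Miros Province standard time.
Daylight saving runs 27 September 2019 – 27 March 2020; the standard-time date in Miros Province, 22 April 2020, is outside that window, so Miros Province is on standard time at UTC−04:00.
10:46 UTC − 4h = 06:46 Miros Province.

06:46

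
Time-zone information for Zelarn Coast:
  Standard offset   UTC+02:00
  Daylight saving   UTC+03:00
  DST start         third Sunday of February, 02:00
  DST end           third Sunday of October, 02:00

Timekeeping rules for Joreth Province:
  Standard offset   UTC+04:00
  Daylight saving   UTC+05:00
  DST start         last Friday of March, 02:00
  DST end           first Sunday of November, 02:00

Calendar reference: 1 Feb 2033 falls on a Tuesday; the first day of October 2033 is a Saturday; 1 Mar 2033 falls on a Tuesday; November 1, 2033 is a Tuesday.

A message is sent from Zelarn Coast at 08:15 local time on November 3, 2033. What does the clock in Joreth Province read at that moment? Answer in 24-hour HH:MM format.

11:15

1 February 2033 is a Tuesday, so the first Sunday is February 6 and the third is February 20.
1 October 2033 is a Saturday, so the first Sunday is October 2 and the third is October 16.
November 3, 2033 does not fall between 20 February and 16 October, so daylight saving is not in effect and Zelarn Coast is at UTC+02:00.
08:15 Zelarn Coast − 2h = 06:15 UTC.
1 March 2033 is a Tuesday, so Fridays fall on 4, 11, 18, 25; the last is March 25.
1 November 2033 is a Tuesday, so the first Sunday is November 6.
At the standard offset (UTC+04:00), 06:15 UTC + 4h = 10:15 Joreth Province standard time.
The standard-time date in Joreth Province, November 3, 2033, falls between 25 March and 6 November, so daylight saving is in effect and Joreth Province is at UTC+05:00.
06:15 UTC + 5h = 11:15 Joreth Province.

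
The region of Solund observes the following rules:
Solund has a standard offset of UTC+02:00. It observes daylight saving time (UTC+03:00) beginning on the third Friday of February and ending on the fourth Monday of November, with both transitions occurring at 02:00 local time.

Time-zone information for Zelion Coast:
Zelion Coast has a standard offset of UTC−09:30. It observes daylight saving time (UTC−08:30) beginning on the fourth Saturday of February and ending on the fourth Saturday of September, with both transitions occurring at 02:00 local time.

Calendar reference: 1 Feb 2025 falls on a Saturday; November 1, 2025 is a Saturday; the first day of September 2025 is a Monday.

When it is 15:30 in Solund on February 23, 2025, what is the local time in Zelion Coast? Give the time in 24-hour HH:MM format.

1 February 2025 is a Saturday, so the first Friday is February 7 and the third is February 21.
1 November 2025 is a Saturday, so the first Monday is November 3 and the fourth is November 24.
February 23, 2025 falls between 21 February and 24 November, so daylight saving is in effect and Solund is at UTC+03:00.
15:30 Solund − 3h = 12:30 UTC.
1 February 2025 is a Saturday, so the first Saturday is February 1 and the fourth is February 22.
1 September 2025 is a Monday, so the first Saturday is September 6 and the fourth is September 27.
At the standard offset (UTC−09:30), 12:30 UTC − 9h30m = 03:00 Zelion Coast standard time.
The standard-time date in Zelion Coast, February 23, 2025, falls between 22 February and 27 September, so daylight saving is in effect and Zelion Coast is at UTC−08:30.
12:30 UTC − 8h30m = 04:00 Zelion Coast.

04:00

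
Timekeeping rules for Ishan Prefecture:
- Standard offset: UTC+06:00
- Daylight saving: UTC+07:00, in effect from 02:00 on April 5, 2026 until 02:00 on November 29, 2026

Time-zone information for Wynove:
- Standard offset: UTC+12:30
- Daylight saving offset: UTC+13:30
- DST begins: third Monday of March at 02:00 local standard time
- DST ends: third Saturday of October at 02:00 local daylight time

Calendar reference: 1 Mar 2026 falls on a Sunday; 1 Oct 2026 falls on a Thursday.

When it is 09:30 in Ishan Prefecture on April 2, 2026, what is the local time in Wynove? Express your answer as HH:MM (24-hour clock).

17:00

Daylight saving runs 5 April – 29 November; April 2, 2026 is outside that window, so Ishan Prefecture is on standard time at UTC+06:00.
09:30 Ishan Prefecture − 6h = 03:30 UTC.
1 March 2026 is a Sunday, so the first Monday is March 2 and the third is March 16.
1 October 2026 is a Thursday, so the first Saturday is October 3 and the third is October 17.
At the standard offset (UTC+12:30), 03:30 UTC + 12h30m = 16:00 Wynove standard time.
The standard-time date in Wynove, April 2, 2026, falls between 16 March and 17 October, so daylight saving is in effect and Wynove is at UTC+13:30.
03:30 UTC + 13h30m = 17:00 Wynove.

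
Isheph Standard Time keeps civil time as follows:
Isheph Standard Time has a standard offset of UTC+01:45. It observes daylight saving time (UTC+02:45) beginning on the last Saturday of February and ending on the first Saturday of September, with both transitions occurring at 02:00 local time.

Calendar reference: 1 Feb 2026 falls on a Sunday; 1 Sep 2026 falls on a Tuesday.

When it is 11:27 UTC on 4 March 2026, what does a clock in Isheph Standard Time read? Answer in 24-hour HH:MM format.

1 February 2026 is a Sunday, so Saturdays fall on 7, 14, 21, 28; the last is February 28.
1 September 2026 is a Tuesday, so the first Saturday is September 5.
At the standard offset (UTC+01:45), 11:27 UTC + 1h45m = 13:12 Isheph Standard Time standard time.
The standard-time date in Isheph Standard Time, 4 March 2026, lies within the daylight-saving period (28 February – 5 September), so Isheph Standard Time is on daylight time, UTC+02:45.
11:27 UTC + 2h45m = 14:12 local.

14:12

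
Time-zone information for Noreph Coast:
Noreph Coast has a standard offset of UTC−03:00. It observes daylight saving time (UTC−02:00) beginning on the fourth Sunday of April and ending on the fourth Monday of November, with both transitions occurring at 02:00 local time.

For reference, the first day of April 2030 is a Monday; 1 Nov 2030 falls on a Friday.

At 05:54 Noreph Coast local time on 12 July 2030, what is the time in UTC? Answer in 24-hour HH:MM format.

1 April 2030 is a Monday, so the first Sunday is April 7 and the fourth is April 28.
1 November 2030 is a Friday, so the first Monday is November 4 and the fourth is November 25.
12 July 2030 lies within the daylight-saving period (28 April – 25 November), so Noreph Coast is on daylight time, UTC−02:00.
05:54 local + 2h = 07:54 UTC.

07:54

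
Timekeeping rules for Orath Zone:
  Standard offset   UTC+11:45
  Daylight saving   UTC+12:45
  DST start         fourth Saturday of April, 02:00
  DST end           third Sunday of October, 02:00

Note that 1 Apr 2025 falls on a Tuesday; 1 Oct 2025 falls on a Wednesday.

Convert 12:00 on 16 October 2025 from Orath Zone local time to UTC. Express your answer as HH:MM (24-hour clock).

1 April 2025 is a Tuesday, so the first Saturday is April 5 and the fourth is April 26.
1 October 2025 is a Wednesday, so the first Sunday is October 5 and the third is October 19.
16 October 2025 lies within the daylight-saving period (26 April – 19 October), so Orath Zone is on daylight time, UTC+12:45.
12:00 local − 12h45m = 23:15 UTC (rolling into the previous day, 15 October 2025).

23:15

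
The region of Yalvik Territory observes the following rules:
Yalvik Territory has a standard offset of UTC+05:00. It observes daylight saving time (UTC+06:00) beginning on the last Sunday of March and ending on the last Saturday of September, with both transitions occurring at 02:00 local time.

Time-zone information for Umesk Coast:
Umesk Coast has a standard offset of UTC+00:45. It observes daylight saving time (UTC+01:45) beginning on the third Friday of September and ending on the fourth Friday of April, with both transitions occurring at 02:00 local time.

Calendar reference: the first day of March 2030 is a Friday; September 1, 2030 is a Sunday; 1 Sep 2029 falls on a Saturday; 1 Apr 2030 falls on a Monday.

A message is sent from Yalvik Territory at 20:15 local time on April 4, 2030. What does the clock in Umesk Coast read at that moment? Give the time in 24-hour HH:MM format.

1 March 2030 is a Friday, so Sundays fall on 3, 10, 17, 24, 31; the last is March 31.
1 September 2030 is a Sunday, so Saturdays fall on 7, 14, 21, 28; the last is September 28.
Daylight saving runs 31 March – 28 September; April 4, 2030 is inside that window, so Yalvik Territory is at UTC+06:00.
20:15 Yalvik Territory − 6h = 14:15 UTC.
1 September 2029 is a Saturday, so the first Friday is September 7 and the third is September 21.
1 April 2030 is a Monday, so the first Friday is April 5 and the fourth is April 26.
At the standard offset (UTC+00:45), 14:15 UTC + 0h45m = 15:00 Umesk Coast standard time.
Daylight saving runs 21 September 2029 – 26 April 2030; the standard-time date in Umesk Coast, April 4, 2030, is inside that window, so Umesk Coast is at UTC+01:45.
14:15 UTC + 1h45m = 16:00 Umesk Coast.

16:00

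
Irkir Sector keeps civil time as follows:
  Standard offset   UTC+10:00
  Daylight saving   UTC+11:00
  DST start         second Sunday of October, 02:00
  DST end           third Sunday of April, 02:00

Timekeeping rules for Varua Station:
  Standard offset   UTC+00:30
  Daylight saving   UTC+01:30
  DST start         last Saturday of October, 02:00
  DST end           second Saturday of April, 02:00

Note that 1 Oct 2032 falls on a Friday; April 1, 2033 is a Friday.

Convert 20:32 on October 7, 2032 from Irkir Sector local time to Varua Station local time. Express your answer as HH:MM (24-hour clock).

1 October 2032 is a Friday, so the first Sunday is October 3 and the second is October 10.
1 April 2033 is a Friday, so the first Sunday is April 3 and the third is April 17.
October 7, 2032 is outside the daylight-saving period (10 October 2032 – 17 April 2033), so Irkir Sector is on standard time, UTC+10:00.
20:32 Irkir Sector − 10h = 10:32 UTC.
1 October 2032 is a Friday, so Saturdays fall on 2, 9, 16, 23, 30; the last is October 30.
1 April 2033 is a Friday, so the first Saturday is April 2 and the second is April 9.
At the standard offset (UTC+00:30), 10:32 UTC + 0h30m = 11:02 Varua Station standard time.
The standard-time date in Varua Station, October 7, 2032, is outside the daylight-saving period (30 October 2032 – 9 April 2033), so Varua Station is on standard time, UTC+00:30.
10:32 UTC + 0h30m = 11:02 Varua Station.

11:02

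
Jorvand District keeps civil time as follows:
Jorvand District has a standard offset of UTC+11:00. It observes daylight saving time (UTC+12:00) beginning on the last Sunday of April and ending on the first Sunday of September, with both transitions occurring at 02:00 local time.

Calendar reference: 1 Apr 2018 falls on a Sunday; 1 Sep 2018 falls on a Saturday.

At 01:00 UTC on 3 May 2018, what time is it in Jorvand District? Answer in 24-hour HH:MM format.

13:00

1 April 2018 is a Sunday, so Sundays fall on 1, 8, 15, 22, 29; the last is April 29.
1 September 2018 is a Saturday, so the first Sunday is September 2.
At the standard offset (UTC+11:00), 01:00 UTC + 11h = 12:00 Jorvand District standard time.
The standard-time date in Jorvand District, 3 May 2018, falls between 29 April and 2 September, so daylight saving is in effect and Jorvand District is at UTC+12:00.
01:00 UTC + 12h = 13:00 local.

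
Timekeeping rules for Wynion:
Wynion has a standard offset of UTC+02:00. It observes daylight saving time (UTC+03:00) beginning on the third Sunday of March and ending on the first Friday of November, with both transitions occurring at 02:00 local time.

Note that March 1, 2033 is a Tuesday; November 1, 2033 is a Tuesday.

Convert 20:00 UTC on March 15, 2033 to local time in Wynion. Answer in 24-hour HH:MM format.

1 March 2033 is a Tuesday, so the first Sunday is March 6 and the third is March 20.
1 November 2033 is a Tuesday, so the first Friday is November 4.
At the standard offset (UTC+02:00), 20:00 UTC + 2h = 22:00 Wynion standard time.
Daylight saving runs 20 March – 4 November; the standard-time date in Wynion, March 15, 2033, is outside that window, so Wynion is on standard time at UTC+02:00.
20:00 UTC + 2h = 22:00 local.

22:00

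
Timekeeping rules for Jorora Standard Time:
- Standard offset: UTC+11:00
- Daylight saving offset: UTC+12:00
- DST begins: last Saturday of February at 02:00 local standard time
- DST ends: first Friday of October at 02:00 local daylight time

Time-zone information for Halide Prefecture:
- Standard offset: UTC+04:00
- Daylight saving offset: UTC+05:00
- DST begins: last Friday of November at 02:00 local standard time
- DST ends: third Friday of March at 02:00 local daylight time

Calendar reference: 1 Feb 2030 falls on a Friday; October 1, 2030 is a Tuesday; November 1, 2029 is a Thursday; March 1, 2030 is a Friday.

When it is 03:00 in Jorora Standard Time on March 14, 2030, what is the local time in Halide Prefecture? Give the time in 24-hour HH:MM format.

1 February 2030 is a Friday, so Saturdays fall on 2, 9, 16, 23; the last is February 23.
1 October 2030 is a Tuesday, so the first Friday is October 4.
March 14, 2030 lies within the daylight-saving period (23 February – 4 October), so Jorora Standard Time is on daylight time, UTC+12:00.
03:00 Jorora Standard Time − 12h = 15:00 UTC (rolling into the previous day, 13 March 2030).
1 November 2029 is a Thursday, so Fridays fall on 2, 9, 16, 23, 30; the last is November 30.
1 March 2030 is a Friday, so the first Friday is March 1 and the third is March 15.
At the standard offset (UTC+04:00), 15:00 UTC + 4h = 19:00 Halide Prefecture standard time.
Daylight saving runs 30 November 2029 – 15 March 2030; the standard-time date in Halide Prefecture, March 13, 2030, is inside that window, so Halide Prefecture is at UTC+05:00.
15:00 UTC + 5h = 20:00 Halide Prefecture.

20:00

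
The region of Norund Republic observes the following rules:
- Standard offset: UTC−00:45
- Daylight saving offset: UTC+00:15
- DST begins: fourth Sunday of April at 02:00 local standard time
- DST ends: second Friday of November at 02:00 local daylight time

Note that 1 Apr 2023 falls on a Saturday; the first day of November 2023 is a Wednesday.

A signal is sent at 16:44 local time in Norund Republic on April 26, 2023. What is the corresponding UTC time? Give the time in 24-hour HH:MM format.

16:29

1 April 2023 is a Saturday, so the first Sunday is April 2 and the fourth is April 23.
1 November 2023 is a Wednesday, so the first Friday is November 3 and the second is November 10.
April 26, 2023 lies within the daylight-saving period (23 April – 10 November), so Norund Republic is on daylight time, UTC+00:15.
16:44 local − 0h15m = 16:29 UTC.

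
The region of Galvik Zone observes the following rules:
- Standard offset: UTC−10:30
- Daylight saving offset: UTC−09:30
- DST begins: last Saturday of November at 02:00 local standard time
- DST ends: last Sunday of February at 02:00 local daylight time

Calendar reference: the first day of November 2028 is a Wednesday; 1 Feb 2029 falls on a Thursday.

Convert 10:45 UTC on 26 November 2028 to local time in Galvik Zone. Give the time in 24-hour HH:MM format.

1 November 2028 is a Wednesday, so Saturdays fall on 4, 11, 18, 25; the last is November 25.
1 February 2029 is a Thursday, so Sundays fall on 4, 11, 18, 25; the last is February 25.
At the standard offset (UTC−10:30), 10:45 UTC − 10h30m = 00:15 Galvik Zone standard time.
The standard-time date in Galvik Zone, 26 November 2028, falls between 25 November 2028 and 25 February 2029, so daylight saving is in effect and Galvik Zone is at UTC−09:30.
10:45 UTC − 9h30m = 01:15 local.

01:15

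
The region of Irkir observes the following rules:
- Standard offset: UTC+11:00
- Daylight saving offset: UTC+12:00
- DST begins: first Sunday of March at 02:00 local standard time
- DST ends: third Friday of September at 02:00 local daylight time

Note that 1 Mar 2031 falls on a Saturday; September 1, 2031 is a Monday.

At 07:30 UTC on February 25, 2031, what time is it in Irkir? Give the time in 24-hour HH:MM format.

18:30

1 March 2031 is a Saturday, so the first Sunday is March 2.
1 September 2031 is a Monday, so the first Friday is September 5 and the third is September 19.
At the standard offset (UTC+11:00), 07:30 UTC + 11h = 18:30 Irkir standard time.
Daylight saving runs 2 March – 19 September; the standard-time date in Irkir, February 25, 2031, is outside that window, so Irkir is on standard time at UTC+11:00.
07:30 UTC + 11h = 18:30 local.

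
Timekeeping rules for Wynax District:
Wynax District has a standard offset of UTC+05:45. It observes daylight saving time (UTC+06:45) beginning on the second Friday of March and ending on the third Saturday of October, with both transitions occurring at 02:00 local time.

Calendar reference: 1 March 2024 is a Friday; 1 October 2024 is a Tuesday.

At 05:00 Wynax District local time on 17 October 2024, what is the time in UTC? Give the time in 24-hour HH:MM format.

22:15

1 March 2024 is a Friday, so the first Friday is March 1 and the second is March 8.
1 October 2024 is a Tuesday, so the first Saturday is October 5 and the third is October 19.
Daylight saving runs 8 March – 19 October; 17 October 2024 is inside that window, so Wynax District is at UTC+06:45.
05:00 local − 6h45m = 22:15 UTC (rolling into the previous day, 16 October 2024).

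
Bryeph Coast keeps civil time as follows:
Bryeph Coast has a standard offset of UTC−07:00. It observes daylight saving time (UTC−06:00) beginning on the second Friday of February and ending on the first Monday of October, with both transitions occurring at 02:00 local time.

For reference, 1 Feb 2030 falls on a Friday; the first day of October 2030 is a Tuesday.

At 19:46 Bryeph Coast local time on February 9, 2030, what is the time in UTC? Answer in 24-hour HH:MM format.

1 February 2030 is a Friday, so the first Friday is February 1 and the second is February 8.
1 October 2030 is a Tuesday, so the first Monday is October 7.
February 9, 2030 falls between 8 February and 7 October, so daylight saving is in effect and Bryeph Coast is at UTC−06:00.
19:46 local + 6h = 01:46 UTC (rolling into the next day, 10 February 2030).

01:46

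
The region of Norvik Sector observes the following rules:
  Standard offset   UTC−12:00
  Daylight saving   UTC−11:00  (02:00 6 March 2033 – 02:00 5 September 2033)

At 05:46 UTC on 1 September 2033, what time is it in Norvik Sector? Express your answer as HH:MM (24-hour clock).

18:46

At the standard offset (UTC−12:00), 05:46 UTC − 12h = 17:46 Norvik Sector standard time (rolling into the previous day, 31 August 2033).
The standard-time date in Norvik Sector, 31 August 2033, lies within the daylight-saving period (6 March – 5 September), so Norvik Sector is on daylight time, UTC−11:00.
05:46 UTC − 11h = 18:46 local (rolling into the previous day, 31 August 2033).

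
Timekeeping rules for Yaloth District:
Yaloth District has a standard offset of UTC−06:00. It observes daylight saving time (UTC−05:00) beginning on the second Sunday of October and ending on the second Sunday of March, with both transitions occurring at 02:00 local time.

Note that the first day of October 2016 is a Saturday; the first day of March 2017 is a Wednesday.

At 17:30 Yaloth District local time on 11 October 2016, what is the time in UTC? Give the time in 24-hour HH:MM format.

1 October 2016 is a Saturday, so the first Sunday is October 2 and the second is October 9.
1 March 2017 is a Wednesday, so the first Sunday is March 5 and the second is March 12.
Daylight saving runs 9 October 2016 – 12 March 2017; 11 October 2016 is inside that window, so Yaloth District is at UTC−05:00.
17:30 local + 5h = 22:30 UTC.

22:30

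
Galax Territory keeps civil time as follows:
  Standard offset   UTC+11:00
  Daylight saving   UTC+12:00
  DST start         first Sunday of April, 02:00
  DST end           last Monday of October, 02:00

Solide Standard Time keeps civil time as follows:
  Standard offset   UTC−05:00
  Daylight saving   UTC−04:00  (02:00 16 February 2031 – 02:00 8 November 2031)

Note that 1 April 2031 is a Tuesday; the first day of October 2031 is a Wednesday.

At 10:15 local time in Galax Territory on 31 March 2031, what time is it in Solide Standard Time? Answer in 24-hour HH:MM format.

19:15

1 April 2031 is a Tuesday, so the first Sunday is April 6.
1 October 2031 is a Wednesday, so Mondays fall on 6, 13, 20, 27; the last is October 27.
31 March 2031 does not fall between 6 April and 27 October, so daylight saving is not in effect and Galax Territory is at UTC+11:00.
10:15 Galax Territory − 11h = 23:15 UTC (rolling into the previous day, 30 March 2031).
At the standard offset (UTC−05:00), 23:15 UTC − 5h = 18:15 Solide Standard Time standard time.
Daylight saving runs 16 February – 8 November; the standard-time date in Solide Standard Time, 30 March 2031, is inside that window, so Solide Standard Time is at UTC−04:00.
23:15 UTC − 4h = 19:15 Solide Standard Time.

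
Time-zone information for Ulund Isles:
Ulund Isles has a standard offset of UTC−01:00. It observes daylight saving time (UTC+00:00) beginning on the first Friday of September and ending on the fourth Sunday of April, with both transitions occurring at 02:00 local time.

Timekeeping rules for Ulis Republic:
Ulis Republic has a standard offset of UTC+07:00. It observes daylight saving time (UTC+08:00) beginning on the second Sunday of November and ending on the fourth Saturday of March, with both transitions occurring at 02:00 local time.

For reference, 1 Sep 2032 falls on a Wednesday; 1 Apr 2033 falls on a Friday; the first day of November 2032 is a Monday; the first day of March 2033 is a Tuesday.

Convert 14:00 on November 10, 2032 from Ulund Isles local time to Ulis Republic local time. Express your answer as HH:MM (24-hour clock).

1 September 2032 is a Wednesday, so the first Friday is September 3.
1 April 2033 is a Friday, so the first Sunday is April 3 and the fourth is April 24.
Daylight saving runs 3 September 2032 – 24 April 2033; November 10, 2032 is inside that window, so Ulund Isles is at UTC+00:00.
14:00 Ulund Isles − 0h = 14:00 UTC.
1 November 2032 is a Monday, so the first Sunday is November 7 and the second is November 14.
1 March 2033 is a Tuesday, so the first Saturday is March 5 and the fourth is March 26.
At the standard offset (UTC+07:00), 14:00 UTC + 7h = 21:00 Ulis Republic standard time.
The standard-time date in Ulis Republic, November 10, 2032, does not fall between 14 November 2032 and 26 March 2033, so daylight saving is not in effect and Ulis Republic is at UTC+07:00.
14:00 UTC + 7h = 21:00 Ulis Republic.

21:00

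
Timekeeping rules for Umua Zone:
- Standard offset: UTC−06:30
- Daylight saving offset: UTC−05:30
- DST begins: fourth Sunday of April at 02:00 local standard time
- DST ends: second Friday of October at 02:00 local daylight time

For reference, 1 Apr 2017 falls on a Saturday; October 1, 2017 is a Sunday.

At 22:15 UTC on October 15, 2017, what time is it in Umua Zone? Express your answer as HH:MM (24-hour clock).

1 April 2017 is a Saturday, so the first Sunday is April 2 and the fourth is April 23.
1 October 2017 is a Sunday, so the first Friday is October 6 and the second is October 13.
At the standard offset (UTC−06:30), 22:15 UTC − 6h30m = 15:45 Umua Zone standard time.
The standard-time date in Umua Zone, October 15, 2017, is outside the daylight-saving period (23 April – 13 October), so Umua Zone is on standard time, UTC−06:30.
22:15 UTC − 6h30m = 15:45 local.

15:45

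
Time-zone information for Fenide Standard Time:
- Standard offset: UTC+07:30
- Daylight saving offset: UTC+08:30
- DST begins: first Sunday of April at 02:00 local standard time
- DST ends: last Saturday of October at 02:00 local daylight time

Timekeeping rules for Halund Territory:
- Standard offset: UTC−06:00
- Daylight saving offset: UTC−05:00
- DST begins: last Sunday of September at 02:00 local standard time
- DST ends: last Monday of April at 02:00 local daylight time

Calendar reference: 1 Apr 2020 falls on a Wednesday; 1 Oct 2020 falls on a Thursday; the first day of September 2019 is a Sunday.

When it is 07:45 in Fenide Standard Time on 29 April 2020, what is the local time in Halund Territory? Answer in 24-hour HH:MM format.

17:15

1 April 2020 is a Wednesday, so the first Sunday is April 5.
1 October 2020 is a Thursday, so Saturdays fall on 3, 10, 17, 24, 31; the last is October 31.
Daylight saving runs 5 April – 31 October; 29 April 2020 is inside that window, so Fenide Standard Time is at UTC+08:30.
07:45 Fenide Standard Time − 8h30m = 23:15 UTC (rolling into the previous day, 28 April 2020).
1 September 2019 is a Sunday, so Sundays fall on 1, 8, 15, 22, 29; the last is September 29.
1 April 2020 is a Wednesday, so Mondays fall on 6, 13, 20, 27; the last is April 27.
At the standard offset (UTC−06:00), 23:15 UTC − 6h = 17:15 Halund Territory standard time.
The standard-time date in Halund Territory, 28 April 2020, does not fall between 29 September 2019 and 27 April 2020, so daylight saving is not in effect and Halund Territory is at UTC−06:00.
23:15 UTC − 6h = 17:15 Halund Territory.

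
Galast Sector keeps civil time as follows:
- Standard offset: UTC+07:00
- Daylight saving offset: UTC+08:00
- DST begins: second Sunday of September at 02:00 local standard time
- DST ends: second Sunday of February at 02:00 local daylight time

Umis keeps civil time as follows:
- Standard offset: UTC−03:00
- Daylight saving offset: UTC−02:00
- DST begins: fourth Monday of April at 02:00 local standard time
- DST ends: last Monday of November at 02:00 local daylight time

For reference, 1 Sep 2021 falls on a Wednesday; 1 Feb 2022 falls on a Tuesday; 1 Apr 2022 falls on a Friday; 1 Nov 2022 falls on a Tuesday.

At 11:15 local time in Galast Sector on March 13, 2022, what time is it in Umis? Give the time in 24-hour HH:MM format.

01:15

1 September 2021 is a Wednesday, so the first Sunday is September 5 and the second is September 12.
1 February 2022 is a Tuesday, so the first Sunday is February 6 and the second is February 13.
March 13, 2022 is outside the daylight-saving period (12 September 2021 – 13 February 2022), so Galast Sector is on standard time, UTC+07:00.
11:15 Galast Sector − 7h = 04:15 UTC.
1 April 2022 is a Friday, so the first Monday is April 4 and the fourth is April 25.
1 November 2022 is a Tuesday, so Mondays fall on 7, 14, 21, 28; the last is November 28.
At the standard offset (UTC−03:00), 04:15 UTC − 3h = 01:15 Umis standard time.
Daylight saving runs 25 April – 28 November; the standard-time date in Umis, March 13, 2022, is outside that window, so Umis is on standard time at UTC−03:00.
04:15 UTC − 3h = 01:15 Umis.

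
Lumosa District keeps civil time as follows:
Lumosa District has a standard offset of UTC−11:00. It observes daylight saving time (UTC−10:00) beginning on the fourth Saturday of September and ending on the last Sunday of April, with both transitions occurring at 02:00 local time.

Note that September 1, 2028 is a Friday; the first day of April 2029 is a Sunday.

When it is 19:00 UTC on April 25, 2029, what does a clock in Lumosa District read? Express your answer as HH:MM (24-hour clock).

09:00

1 September 2028 is a Friday, so the first Saturday is September 2 and the fourth is September 23.
1 April 2029 is a Sunday, so Sundays fall on 1, 8, 15, 22, 29; the last is April 29.
At the standard offset (UTC−11:00), 19:00 UTC − 11h = 08:00 Lumosa District standard time.
Daylight saving runs 23 September 2028 – 29 April 2029; the standard-time date in Lumosa District, April 25, 2029, is inside that window, so Lumosa District is at UTC−10:00.
19:00 UTC − 10h = 09:00 local.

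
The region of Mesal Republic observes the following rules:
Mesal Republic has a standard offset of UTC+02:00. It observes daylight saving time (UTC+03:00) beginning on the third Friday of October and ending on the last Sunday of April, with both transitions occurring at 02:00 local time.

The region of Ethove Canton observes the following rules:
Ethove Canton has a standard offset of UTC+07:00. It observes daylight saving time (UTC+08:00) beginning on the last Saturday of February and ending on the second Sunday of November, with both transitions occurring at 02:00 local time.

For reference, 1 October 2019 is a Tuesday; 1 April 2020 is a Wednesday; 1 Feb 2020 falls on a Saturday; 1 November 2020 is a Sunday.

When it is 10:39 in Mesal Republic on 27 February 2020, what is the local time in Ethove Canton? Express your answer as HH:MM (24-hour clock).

14:39

1 October 2019 is a Tuesday, so the first Friday is October 4 and the third is October 18.
1 April 2020 is a Wednesday, so Sundays fall on 5, 12, 19, 26; the last is April 26.
27 February 2020 falls between 18 October 2019 and 26 April 2020, so daylight saving is in effect and Mesal Republic is at UTC+03:00.
10:39 Mesal Republic − 3h = 07:39 UTC.
1 February 2020 is a Saturday, so Saturdays fall on 1, 8, 15, 22, 29; the last is February 29.
1 November 2020 is a Sunday, so the first Sunday is November 1 and the second is November 8.
At the standard offset (UTC+07:00), 07:39 UTC + 7h = 14:39 Ethove Canton standard time.
Daylight saving runs 29 February – 8 November; the standard-time date in Ethove Canton, 27 February 2020, is outside that window, so Ethove Canton is on standard time at UTC+07:00.
07:39 UTC + 7h = 14:39 Ethove Canton.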